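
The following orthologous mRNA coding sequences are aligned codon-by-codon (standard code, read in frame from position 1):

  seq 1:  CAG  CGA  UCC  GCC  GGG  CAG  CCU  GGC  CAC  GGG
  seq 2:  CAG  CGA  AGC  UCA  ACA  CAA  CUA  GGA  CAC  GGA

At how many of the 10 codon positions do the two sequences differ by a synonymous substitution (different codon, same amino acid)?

Codon 1: CAG Gln / CAG Gln — identical.
Codon 2: CGA Arg / CGA Arg — identical.
Codon 3: UCC Ser / AGC Ser — synonymous.
Codon 4: GCC Ala / UCA Ser — nonsynonymous.
Codon 5: GGG Gly / ACA Thr — nonsynonymous.
Codon 6: CAG Gln / CAA Gln — synonymous.
Codon 7: CCU Pro / CUA Leu — nonsynonymous.
Codon 8: GGC Gly / GGA Gly — synonymous.
Codon 9: CAC His / CAC His — identical.
Codon 10: GGG Gly / GGA Gly — synonymous.
Synonymous differences: 4.

4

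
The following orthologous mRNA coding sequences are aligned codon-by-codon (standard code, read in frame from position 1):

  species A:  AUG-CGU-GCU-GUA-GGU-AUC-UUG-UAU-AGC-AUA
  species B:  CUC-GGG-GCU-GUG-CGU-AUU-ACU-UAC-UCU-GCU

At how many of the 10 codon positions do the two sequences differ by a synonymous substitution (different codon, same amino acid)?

4

Codon 1: AUG Met / CUC Leu — nonsynonymous.
Codon 2: CGU Arg / GGG Gly — nonsynonymous.
Codon 3: GCU Ala / GCU Ala — identical.
Codon 4: GUA Val / GUG Val — synonymous.
Codon 5: GGU Gly / CGU Arg — nonsynonymous.
Codon 6: AUC Ile / AUU Ile — synonymous.
Codon 7: UUG Leu / ACU Thr — nonsynonymous.
Codon 8: UAU Tyr / UAC Tyr — synonymous.
Codon 9: AGC Ser / UCU Ser — synonymous.
Codon 10: AUA Ile / GCU Ala — nonsynonymous.
Synonymous differences: 4.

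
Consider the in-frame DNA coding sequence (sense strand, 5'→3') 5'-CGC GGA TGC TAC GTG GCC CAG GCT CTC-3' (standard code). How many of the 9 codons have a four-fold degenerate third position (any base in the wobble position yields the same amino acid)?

Codon 1 CGC (Arg): third position 4-fold.
Codon 2 GGA (Gly): third position 4-fold.
Codon 3 TGC (Cys): third position 2-fold.
Codon 4 TAC (Tyr): third position 2-fold.
Codon 5 GTG (Val): third position 4-fold.
Codon 6 GCC (Ala): third position 4-fold.
Codon 7 CAG (Gln): third position 2-fold.
Codon 8 GCT (Ala): third position 4-fold.
Codon 9 CTC (Leu): third position 4-fold.
Four-fold degenerate third positions: 6.

6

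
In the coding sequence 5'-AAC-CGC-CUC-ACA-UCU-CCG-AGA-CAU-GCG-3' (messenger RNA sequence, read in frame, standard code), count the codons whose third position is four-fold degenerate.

Codon 1 AAC (Asn): third position 2-fold.
Codon 2 CGC (Arg): third position 4-fold.
Codon 3 CUC (Leu): third position 4-fold.
Codon 4 ACA (Thr): third position 4-fold.
Codon 5 UCU (Ser): third position 4-fold.
Codon 6 CCG (Pro): third position 4-fold.
Codon 7 AGA (Arg): third position 2-fold.
Codon 8 CAU (His): third position 2-fold.
Codon 9 GCG (Ala): third position 4-fold.
Four-fold degenerate third positions: 6.

6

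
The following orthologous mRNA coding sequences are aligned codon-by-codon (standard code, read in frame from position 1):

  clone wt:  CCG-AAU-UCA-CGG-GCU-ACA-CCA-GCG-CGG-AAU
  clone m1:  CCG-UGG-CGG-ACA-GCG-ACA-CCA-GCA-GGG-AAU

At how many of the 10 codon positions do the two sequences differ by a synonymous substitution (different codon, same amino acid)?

Codon 1: CCG Pro / CCG Pro — identical.
Codon 2: AAU Asn / UGG Trp — nonsynonymous.
Codon 3: UCA Ser / CGG Arg — nonsynonymous.
Codon 4: CGG Arg / ACA Thr — nonsynonymous.
Codon 5: GCU Ala / GCG Ala — synonymous.
Codon 6: ACA Thr / ACA Thr — identical.
Codon 7: CCA Pro / CCA Pro — identical.
Codon 8: GCG Ala / GCA Ala — synonymous.
Codon 9: CGG Arg / GGG Gly — nonsynonymous.
Codon 10: AAU Asn / AAU Asn — identical.
Synonymous differences: 2.

2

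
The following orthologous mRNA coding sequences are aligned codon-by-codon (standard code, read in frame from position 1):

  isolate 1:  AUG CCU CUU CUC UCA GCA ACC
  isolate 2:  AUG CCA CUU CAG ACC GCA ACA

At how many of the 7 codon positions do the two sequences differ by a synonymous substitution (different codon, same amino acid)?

Codon 1: AUG Met / AUG Met — identical.
Codon 2: CCU Pro / CCA Pro — synonymous.
Codon 3: CUU Leu / CUU Leu — identical.
Codon 4: CUC Leu / CAG Gln — nonsynonymous.
Codon 5: UCA Ser / ACC Thr — nonsynonymous.
Codon 6: GCA Ala / GCA Ala — identical.
Codon 7: ACC Thr / ACA Thr — synonymous.
Synonymous differences: 2.

2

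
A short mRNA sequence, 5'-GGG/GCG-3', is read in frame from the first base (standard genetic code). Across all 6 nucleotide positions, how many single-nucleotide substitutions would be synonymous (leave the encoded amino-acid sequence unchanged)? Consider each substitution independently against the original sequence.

6

Codon 1 (GGG, Gly): 3 synonymous substitutions.
Codon 2 (GCG, Ala): 3 synonymous substitutions.
Total: 3 + 3 = 6.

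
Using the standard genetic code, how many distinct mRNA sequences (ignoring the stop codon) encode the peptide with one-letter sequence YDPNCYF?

256

Tyr: 2 codons.
Asp: 2 codons.
Pro: 4 codons.
Asn: 2 codons.
Cys: 2 codons.
Tyr: 2 codons.
Phe: 2 codons.
2 × 2 × 4 × 2 × 2 × 2 × 2 = 256.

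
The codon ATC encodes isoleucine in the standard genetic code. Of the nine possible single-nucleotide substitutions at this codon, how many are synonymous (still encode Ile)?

Position 1: none → 0 synonymous.
Position 2: none → 0 synonymous.
Position 3: ATT, ATA → 2 synonymous.
Total: 0 + 0 + 2 = 2.

2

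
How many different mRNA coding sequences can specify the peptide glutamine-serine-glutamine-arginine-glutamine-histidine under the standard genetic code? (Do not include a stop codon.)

Gln: 2 codons.
Ser: 6 codons.
Gln: 2 codons.
Arg: 6 codons.
Gln: 2 codons.
His: 2 codons.
2 × 6 × 2 × 6 × 2 × 2 = 576.

576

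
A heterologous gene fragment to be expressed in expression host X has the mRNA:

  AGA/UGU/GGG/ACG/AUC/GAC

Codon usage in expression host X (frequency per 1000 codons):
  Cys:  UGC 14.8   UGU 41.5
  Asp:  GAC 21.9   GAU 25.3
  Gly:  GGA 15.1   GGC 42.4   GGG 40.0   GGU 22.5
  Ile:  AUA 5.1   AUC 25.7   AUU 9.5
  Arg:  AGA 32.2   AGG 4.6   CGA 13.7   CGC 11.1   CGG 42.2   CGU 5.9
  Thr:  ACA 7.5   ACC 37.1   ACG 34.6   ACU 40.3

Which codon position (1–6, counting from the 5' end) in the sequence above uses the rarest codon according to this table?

Codon 1 AGA (Arg): 32.2 per 1000.
Codon 2 UGU (Cys): 41.5 per 1000.
Codon 3 GGG (Gly): 40.0 per 1000.
Codon 4 ACG (Thr): 34.6 per 1000.
Codon 5 AUC (Ile): 25.7 per 1000.
Codon 6 GAC (Asp): 21.9 per 1000.
Lowest frequency is 21.9 at codon 6.

6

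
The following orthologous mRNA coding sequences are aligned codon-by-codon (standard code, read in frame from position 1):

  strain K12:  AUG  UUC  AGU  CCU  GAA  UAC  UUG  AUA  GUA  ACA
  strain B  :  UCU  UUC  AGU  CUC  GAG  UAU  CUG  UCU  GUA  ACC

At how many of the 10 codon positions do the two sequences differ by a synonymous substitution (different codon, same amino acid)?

Codon 1: AUG Met / UCU Ser — nonsynonymous.
Codon 2: UUC Phe / UUC Phe — identical.
Codon 3: AGU Ser / AGU Ser — identical.
Codon 4: CCU Pro / CUC Leu — nonsynonymous.
Codon 5: GAA Glu / GAG Glu — synonymous.
Codon 6: UAC Tyr / UAU Tyr — synonymous.
Codon 7: UUG Leu / CUG Leu — synonymous.
Codon 8: AUA Ile / UCU Ser — nonsynonymous.
Codon 9: GUA Val / GUA Val — identical.
Codon 10: ACA Thr / ACC Thr — synonymous.
Synonymous differences: 4.

4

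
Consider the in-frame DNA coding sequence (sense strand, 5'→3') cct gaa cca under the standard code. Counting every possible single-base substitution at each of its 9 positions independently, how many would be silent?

Codon 1 (CCT, Pro): 3 synonymous substitutions.
Codon 2 (GAA, Glu): 1 synonymous substitution.
Codon 3 (CCA, Pro): 3 synonymous substitutions.
Total: 3 + 1 + 3 = 7.

7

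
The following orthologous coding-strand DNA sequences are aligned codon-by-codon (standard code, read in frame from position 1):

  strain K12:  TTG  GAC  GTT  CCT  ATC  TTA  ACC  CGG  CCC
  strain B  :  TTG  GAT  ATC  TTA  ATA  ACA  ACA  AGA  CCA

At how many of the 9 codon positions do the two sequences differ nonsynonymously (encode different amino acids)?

Codon 1: TTG Leu / TTG Leu — identical.
Codon 2: GAC Asp / GAT Asp — synonymous.
Codon 3: GTT Val / ATC Ile — nonsynonymous.
Codon 4: CCT Pro / TTA Leu — nonsynonymous.
Codon 5: ATC Ile / ATA Ile — synonymous.
Codon 6: TTA Leu / ACA Thr — nonsynonymous.
Codon 7: ACC Thr / ACA Thr — synonymous.
Codon 8: CGG Arg / AGA Arg — synonymous.
Codon 9: CCC Pro / CCA Pro — synonymous.
Nonsynonymous differences: 3.

3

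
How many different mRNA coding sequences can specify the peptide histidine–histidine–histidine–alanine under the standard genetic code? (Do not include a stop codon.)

His: 2 codons.
His: 2 codons.
His: 2 codons.
Ala: 4 codons.
2 × 2 × 2 × 4 = 32.

32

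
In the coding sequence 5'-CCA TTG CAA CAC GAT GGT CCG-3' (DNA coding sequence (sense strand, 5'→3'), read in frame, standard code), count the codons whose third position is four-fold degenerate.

Codon 1 CCA (Pro): third position 4-fold.
Codon 2 TTG (Leu): third position 2-fold.
Codon 3 CAA (Gln): third position 2-fold.
Codon 4 CAC (His): third position 2-fold.
Codon 5 GAT (Asp): third position 2-fold.
Codon 6 GGT (Gly): third position 4-fold.
Codon 7 CCG (Pro): third position 4-fold.
Four-fold degenerate third positions: 3.

3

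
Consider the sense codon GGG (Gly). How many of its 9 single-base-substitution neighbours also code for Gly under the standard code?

3

Position 1: none → 0 synonymous.
Position 2: none → 0 synonymous.
Position 3: GGT, GGC, GGA → 3 synonymous.
Total: 0 + 0 + 3 = 3.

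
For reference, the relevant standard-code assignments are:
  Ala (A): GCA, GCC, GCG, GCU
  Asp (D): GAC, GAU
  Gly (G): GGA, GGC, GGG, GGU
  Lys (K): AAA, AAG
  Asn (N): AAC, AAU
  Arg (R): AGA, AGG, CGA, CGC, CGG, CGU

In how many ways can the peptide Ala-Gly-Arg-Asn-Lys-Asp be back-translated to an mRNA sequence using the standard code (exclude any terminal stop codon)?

768

Ala: 4 codons.
Gly: 4 codons.
Arg: 6 codons.
Asn: 2 codons.
Lys: 2 codons.
Asp: 2 codons.
4 × 4 × 6 × 2 × 2 × 2 = 768.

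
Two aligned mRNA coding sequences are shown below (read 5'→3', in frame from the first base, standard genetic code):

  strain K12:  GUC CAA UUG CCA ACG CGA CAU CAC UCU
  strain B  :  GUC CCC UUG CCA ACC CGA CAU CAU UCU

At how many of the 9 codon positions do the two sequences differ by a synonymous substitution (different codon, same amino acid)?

Codon 1: GUC Val / GUC Val — identical.
Codon 2: CAA Gln / CCC Pro — nonsynonymous.
Codon 3: UUG Leu / UUG Leu — identical.
Codon 4: CCA Pro / CCA Pro — identical.
Codon 5: ACG Thr / ACC Thr — synonymous.
Codon 6: CGA Arg / CGA Arg — identical.
Codon 7: CAU His / CAU His — identical.
Codon 8: CAC His / CAU His — synonymous.
Codon 9: UCU Ser / UCU Ser — identical.
Synonymous differences: 2.

2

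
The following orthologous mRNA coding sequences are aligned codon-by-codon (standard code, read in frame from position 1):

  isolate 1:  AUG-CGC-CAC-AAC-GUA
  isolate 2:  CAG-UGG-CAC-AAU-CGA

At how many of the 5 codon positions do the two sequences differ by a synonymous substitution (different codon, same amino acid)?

Codon 1: AUG Met / CAG Gln — nonsynonymous.
Codon 2: CGC Arg / UGG Trp — nonsynonymous.
Codon 3: CAC His / CAC His — identical.
Codon 4: AAC Asn / AAU Asn — synonymous.
Codon 5: GUA Val / CGA Arg — nonsynonymous.
Synonymous differences: 1.

1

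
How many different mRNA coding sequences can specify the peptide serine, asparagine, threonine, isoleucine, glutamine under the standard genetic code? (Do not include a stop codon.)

288

Ser: 6 codons.
Asn: 2 codons.
Thr: 4 codons.
Ile: 3 codons.
Gln: 2 codons.
6 × 2 × 4 × 3 × 2 = 288.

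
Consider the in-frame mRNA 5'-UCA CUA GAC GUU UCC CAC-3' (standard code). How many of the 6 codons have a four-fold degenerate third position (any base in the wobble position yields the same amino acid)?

Codon 1 UCA (Ser): third position 4-fold.
Codon 2 CUA (Leu): third position 4-fold.
Codon 3 GAC (Asp): third position 2-fold.
Codon 4 GUU (Val): third position 4-fold.
Codon 5 UCC (Ser): third position 4-fold.
Codon 6 CAC (His): third position 2-fold.
Four-fold degenerate third positions: 4.

4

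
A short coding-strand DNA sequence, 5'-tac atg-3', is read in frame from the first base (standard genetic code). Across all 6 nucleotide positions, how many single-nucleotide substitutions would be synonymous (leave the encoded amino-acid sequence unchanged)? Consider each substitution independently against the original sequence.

Codon 1 (TAC, Tyr): 1 synonymous substitution.
Codon 2 (ATG, Met): 0 synonymous substitutions.
Total: 1 + 0 = 1.

1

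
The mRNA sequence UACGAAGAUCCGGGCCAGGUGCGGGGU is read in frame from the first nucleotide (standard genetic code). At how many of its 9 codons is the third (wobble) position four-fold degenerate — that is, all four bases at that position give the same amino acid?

5

Codon 1 UAC (Tyr): third position 2-fold.
Codon 2 GAA (Glu): third position 2-fold.
Codon 3 GAU (Asp): third position 2-fold.
Codon 4 CCG (Pro): third position 4-fold.
Codon 5 GGC (Gly): third position 4-fold.
Codon 6 CAG (Gln): third position 2-fold.
Codon 7 GUG (Val): third position 4-fold.
Codon 8 CGG (Arg): third position 4-fold.
Codon 9 GGU (Gly): third position 4-fold.
Four-fold degenerate third positions: 5.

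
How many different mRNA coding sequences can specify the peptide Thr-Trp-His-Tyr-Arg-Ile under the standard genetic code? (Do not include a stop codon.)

Thr: 4 codons.
Trp: 1 codon.
His: 2 codons.
Tyr: 2 codons.
Arg: 6 codons.
Ile: 3 codons.
4 × 1 × 2 × 2 × 6 × 3 = 288.

288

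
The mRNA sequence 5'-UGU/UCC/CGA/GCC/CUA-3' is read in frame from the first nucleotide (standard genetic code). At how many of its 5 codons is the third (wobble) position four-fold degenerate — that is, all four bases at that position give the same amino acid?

Codon 1 UGU (Cys): third position 2-fold.
Codon 2 UCC (Ser): third position 4-fold.
Codon 3 CGA (Arg): third position 4-fold.
Codon 4 GCC (Ala): third position 4-fold.
Codon 5 CUA (Leu): third position 4-fold.
Four-fold degenerate third positions: 4.

4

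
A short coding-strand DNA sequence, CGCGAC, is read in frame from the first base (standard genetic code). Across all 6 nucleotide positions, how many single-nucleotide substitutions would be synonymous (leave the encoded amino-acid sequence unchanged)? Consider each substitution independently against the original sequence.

Codon 1 (CGC, Arg): 3 synonymous substitutions.
Codon 2 (GAC, Asp): 1 synonymous substitution.
Total: 3 + 1 = 4.

4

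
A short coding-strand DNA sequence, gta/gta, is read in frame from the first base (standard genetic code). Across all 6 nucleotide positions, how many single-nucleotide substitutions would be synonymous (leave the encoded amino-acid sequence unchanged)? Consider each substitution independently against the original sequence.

Codon 1 (GTA, Val): 3 synonymous substitutions.
Codon 2 (GTA, Val): 3 synonymous substitutions.
Total: 3 + 3 = 6.

6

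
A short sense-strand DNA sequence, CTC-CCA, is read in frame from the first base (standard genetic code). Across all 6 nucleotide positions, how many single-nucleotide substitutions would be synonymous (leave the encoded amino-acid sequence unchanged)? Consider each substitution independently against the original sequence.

Codon 1 (CTC, Leu): 3 synonymous substitutions.
Codon 2 (CCA, Pro): 3 synonymous substitutions.
Total: 3 + 3 = 6.

6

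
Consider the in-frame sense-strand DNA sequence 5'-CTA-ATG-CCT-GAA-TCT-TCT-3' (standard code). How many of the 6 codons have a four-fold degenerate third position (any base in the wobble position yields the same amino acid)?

4

Codon 1 CTA (Leu): third position 4-fold.
Codon 2 ATG (Met): third position 1-fold.
Codon 3 CCT (Pro): third position 4-fold.
Codon 4 GAA (Glu): third position 2-fold.
Codon 5 TCT (Ser): third position 4-fold.
Codon 6 TCT (Ser): third position 4-fold.
Four-fold degenerate third positions: 4.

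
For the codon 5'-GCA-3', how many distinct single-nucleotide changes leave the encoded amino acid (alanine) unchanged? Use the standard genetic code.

Position 1: none → 0 synonymous.
Position 2: none → 0 synonymous.
Position 3: GCT, GCC, GCG → 3 synonymous.
Total: 0 + 0 + 3 = 3.

3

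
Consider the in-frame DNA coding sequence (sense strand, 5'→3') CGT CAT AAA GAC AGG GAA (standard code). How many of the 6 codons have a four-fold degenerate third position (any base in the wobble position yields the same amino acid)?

Codon 1 CGT (Arg): third position 4-fold.
Codon 2 CAT (His): third position 2-fold.
Codon 3 AAA (Lys): third position 2-fold.
Codon 4 GAC (Asp): third position 2-fold.
Codon 5 AGG (Arg): third position 2-fold.
Codon 6 GAA (Glu): third position 2-fold.
Four-fold degenerate third positions: 1.

1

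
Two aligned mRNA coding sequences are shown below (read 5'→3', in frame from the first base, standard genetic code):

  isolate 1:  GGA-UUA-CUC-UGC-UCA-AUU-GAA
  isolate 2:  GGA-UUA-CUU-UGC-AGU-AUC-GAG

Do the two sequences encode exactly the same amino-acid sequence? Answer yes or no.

Codon 1: GGA Gly / GGA Gly — identical.
Codon 2: UUA Leu / UUA Leu — identical.
Codon 3: CUC Leu / CUU Leu — synonymous.
Codon 4: UGC Cys / UGC Cys — identical.
Codon 5: UCA Ser / AGU Ser — synonymous.
Codon 6: AUU Ile / AUC Ile — synonymous.
Codon 7: GAA Glu / GAG Glu — synonymous.
Nonsynonymous differences: 0 → same protein.

yes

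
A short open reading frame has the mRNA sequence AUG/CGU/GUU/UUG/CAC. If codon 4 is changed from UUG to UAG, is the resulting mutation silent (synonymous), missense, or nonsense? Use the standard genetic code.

Position 11 falls in codon 4: UUG → Leu.
After the substitution the codon is UAG → Stop.
The new codon is a stop codon, so this is a nonsense mutation.

nonsense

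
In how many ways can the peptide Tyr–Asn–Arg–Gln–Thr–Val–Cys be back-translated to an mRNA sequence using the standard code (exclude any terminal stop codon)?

Tyr: 2 codons.
Asn: 2 codons.
Arg: 6 codons.
Gln: 2 codons.
Thr: 4 codons.
Val: 4 codons.
Cys: 2 codons.
2 × 2 × 6 × 2 × 4 × 4 × 2 = 1536.

1536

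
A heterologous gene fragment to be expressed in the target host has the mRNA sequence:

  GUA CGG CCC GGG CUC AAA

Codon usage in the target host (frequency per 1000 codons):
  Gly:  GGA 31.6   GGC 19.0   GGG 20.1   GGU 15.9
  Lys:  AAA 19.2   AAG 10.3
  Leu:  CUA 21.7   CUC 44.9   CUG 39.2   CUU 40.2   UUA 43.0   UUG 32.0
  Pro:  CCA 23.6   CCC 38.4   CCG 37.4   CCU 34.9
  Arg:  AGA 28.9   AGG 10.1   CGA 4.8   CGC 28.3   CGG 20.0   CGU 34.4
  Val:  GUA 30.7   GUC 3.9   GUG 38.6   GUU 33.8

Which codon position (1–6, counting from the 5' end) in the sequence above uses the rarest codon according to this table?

6

Codon 1 GUA (Val): 30.7 per 1000.
Codon 2 CGG (Arg): 20.0 per 1000.
Codon 3 CCC (Pro): 38.4 per 1000.
Codon 4 GGG (Gly): 20.1 per 1000.
Codon 5 CUC (Leu): 44.9 per 1000.
Codon 6 AAA (Lys): 19.2 per 1000.
Lowest frequency is 19.2 at codon 6.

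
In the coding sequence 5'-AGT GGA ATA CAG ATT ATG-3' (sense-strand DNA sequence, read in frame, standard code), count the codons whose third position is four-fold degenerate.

Codon 1 AGT (Ser): third position 2-fold.
Codon 2 GGA (Gly): third position 4-fold.
Codon 3 ATA (Ile): third position 3-fold.
Codon 4 CAG (Gln): third position 2-fold.
Codon 5 ATT (Ile): third position 3-fold.
Codon 6 ATG (Met): third position 1-fold.
Four-fold degenerate third positions: 1.

1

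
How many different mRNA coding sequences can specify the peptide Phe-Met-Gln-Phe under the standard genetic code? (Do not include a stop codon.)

8

Phe: 2 codons.
Met: 1 codon.
Gln: 2 codons.
Phe: 2 codons.
2 × 1 × 2 × 2 = 8.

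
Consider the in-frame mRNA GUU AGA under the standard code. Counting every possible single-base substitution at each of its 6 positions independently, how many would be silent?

5

Codon 1 (GUU, Val): 3 synonymous substitutions.
Codon 2 (AGA, Arg): 2 synonymous substitutions.
Total: 3 + 2 = 5.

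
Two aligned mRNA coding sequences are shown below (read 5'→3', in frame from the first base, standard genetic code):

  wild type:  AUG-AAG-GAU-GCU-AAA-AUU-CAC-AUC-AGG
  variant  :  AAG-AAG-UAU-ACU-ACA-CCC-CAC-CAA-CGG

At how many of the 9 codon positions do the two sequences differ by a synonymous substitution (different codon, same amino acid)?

1

Codon 1: AUG Met / AAG Lys — nonsynonymous.
Codon 2: AAG Lys / AAG Lys — identical.
Codon 3: GAU Asp / UAU Tyr — nonsynonymous.
Codon 4: GCU Ala / ACU Thr — nonsynonymous.
Codon 5: AAA Lys / ACA Thr — nonsynonymous.
Codon 6: AUU Ile / CCC Pro — nonsynonymous.
Codon 7: CAC His / CAC His — identical.
Codon 8: AUC Ile / CAA Gln — nonsynonymous.
Codon 9: AGG Arg / CGG Arg — synonymous.
Synonymous differences: 1.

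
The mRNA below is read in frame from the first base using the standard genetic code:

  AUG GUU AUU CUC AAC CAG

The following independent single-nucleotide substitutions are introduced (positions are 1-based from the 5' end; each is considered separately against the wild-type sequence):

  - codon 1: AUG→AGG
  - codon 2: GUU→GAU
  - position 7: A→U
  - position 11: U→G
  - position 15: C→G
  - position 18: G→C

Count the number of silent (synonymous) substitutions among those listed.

Codon 1: AUG (Met) → AGG (Arg) — missense.
Codon 2: GUU (Val) → GAU (Asp) — missense.
Codon 3: AUU (Ile) → UUU (Phe) — missense.
Codon 4: CUC (Leu) → CGC (Arg) — missense.
Codon 5: AAC (Asn) → AAG (Lys) — missense.
Codon 6: CAG (Gln) → CAC (His) — missense.
Synonymous: 0 of 6.

0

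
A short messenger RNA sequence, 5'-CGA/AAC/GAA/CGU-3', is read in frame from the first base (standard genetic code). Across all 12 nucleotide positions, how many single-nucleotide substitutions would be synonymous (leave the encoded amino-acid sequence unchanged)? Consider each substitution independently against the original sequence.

Codon 1 (CGA, Arg): 4 synonymous substitutions.
Codon 2 (AAC, Asn): 1 synonymous substitution.
Codon 3 (GAA, Glu): 1 synonymous substitution.
Codon 4 (CGU, Arg): 3 synonymous substitutions.
Total: 4 + 1 + 1 + 3 = 9.

9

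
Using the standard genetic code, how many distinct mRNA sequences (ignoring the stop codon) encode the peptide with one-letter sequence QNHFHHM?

Gln: 2 codons.
Asn: 2 codons.
His: 2 codons.
Phe: 2 codons.
His: 2 codons.
His: 2 codons.
Met: 1 codon.
2 × 2 × 2 × 2 × 2 × 2 × 1 = 64.

64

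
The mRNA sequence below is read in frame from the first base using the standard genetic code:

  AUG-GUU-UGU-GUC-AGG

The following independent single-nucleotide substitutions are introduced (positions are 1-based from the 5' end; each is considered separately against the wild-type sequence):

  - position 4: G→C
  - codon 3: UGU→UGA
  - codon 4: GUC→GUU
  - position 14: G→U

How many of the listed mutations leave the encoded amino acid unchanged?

Codon 2: GUU (Val) → CUU (Leu) — missense.
Codon 3: UGU (Cys) → UGA (Stop) — nonsense.
Codon 4: GUC (Val) → GUU (Val) — synonymous.
Codon 5: AGG (Arg) → AUG (Met) — missense.
Synonymous: 1 of 4.

1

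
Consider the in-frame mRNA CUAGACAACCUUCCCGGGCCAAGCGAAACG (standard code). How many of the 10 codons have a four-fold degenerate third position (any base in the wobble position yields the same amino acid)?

Codon 1 CUA (Leu): third position 4-fold.
Codon 2 GAC (Asp): third position 2-fold.
Codon 3 AAC (Asn): third position 2-fold.
Codon 4 CUU (Leu): third position 4-fold.
Codon 5 CCC (Pro): third position 4-fold.
Codon 6 GGG (Gly): third position 4-fold.
Codon 7 CCA (Pro): third position 4-fold.
Codon 8 AGC (Ser): third position 2-fold.
Codon 9 GAA (Glu): third position 2-fold.
Codon 10 ACG (Thr): third position 4-fold.
Four-fold degenerate third positions: 6.

6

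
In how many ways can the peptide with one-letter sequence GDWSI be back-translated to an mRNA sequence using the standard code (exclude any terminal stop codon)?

144

Gly: 4 codons.
Asp: 2 codons.
Trp: 1 codon.
Ser: 6 codons.
Ile: 3 codons.
4 × 2 × 1 × 6 × 3 = 144.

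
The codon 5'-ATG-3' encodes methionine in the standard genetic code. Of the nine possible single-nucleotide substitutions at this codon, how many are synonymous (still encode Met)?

0

Position 1: none → 0 synonymous.
Position 2: none → 0 synonymous.
Position 3: none → 0 synonymous.
Total: 0 + 0 + 0 = 0.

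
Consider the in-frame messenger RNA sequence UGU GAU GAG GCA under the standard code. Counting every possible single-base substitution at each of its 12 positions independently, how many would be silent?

6

Codon 1 (UGU, Cys): 1 synonymous substitution.
Codon 2 (GAU, Asp): 1 synonymous substitution.
Codon 3 (GAG, Glu): 1 synonymous substitution.
Codon 4 (GCA, Ala): 3 synonymous substitutions.
Total: 1 + 1 + 1 + 3 = 6.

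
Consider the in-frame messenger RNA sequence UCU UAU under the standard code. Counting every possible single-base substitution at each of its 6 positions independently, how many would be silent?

4

Codon 1 (UCU, Ser): 3 synonymous substitutions.
Codon 2 (UAU, Tyr): 1 synonymous substitution.
Total: 3 + 1 = 4.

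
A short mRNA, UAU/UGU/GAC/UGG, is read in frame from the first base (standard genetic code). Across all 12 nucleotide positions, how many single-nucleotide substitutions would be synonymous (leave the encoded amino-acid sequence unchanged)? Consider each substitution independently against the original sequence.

3

Codon 1 (UAU, Tyr): 1 synonymous substitution.
Codon 2 (UGU, Cys): 1 synonymous substitution.
Codon 3 (GAC, Asp): 1 synonymous substitution.
Codon 4 (UGG, Trp): 0 synonymous substitutions.
Total: 1 + 1 + 1 + 0 = 3.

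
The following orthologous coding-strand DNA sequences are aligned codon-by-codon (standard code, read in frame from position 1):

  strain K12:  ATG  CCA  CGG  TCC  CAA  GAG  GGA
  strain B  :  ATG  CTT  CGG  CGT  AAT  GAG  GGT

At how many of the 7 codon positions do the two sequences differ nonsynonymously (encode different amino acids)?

3

Codon 1: ATG Met / ATG Met — identical.
Codon 2: CCA Pro / CTT Leu — nonsynonymous.
Codon 3: CGG Arg / CGG Arg — identical.
Codon 4: TCC Ser / CGT Arg — nonsynonymous.
Codon 5: CAA Gln / AAT Asn — nonsynonymous.
Codon 6: GAG Glu / GAG Glu — identical.
Codon 7: GGA Gly / GGT Gly — synonymous.
Nonsynonymous differences: 3.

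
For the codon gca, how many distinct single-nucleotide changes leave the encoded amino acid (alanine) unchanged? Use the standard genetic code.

3

Position 1: none → 0 synonymous.
Position 2: none → 0 synonymous.
Position 3: GCU, GCC, GCG → 3 synonymous.
Total: 0 + 0 + 3 = 3.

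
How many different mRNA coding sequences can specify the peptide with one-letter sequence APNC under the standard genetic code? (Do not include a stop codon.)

Ala: 4 codons.
Pro: 4 codons.
Asn: 2 codons.
Cys: 2 codons.
4 × 4 × 2 × 2 = 64.

64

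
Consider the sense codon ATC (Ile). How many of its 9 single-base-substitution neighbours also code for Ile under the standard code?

2

Position 1: none → 0 synonymous.
Position 2: none → 0 synonymous.
Position 3: ATT, ATA → 2 synonymous.
Total: 0 + 0 + 2 = 2.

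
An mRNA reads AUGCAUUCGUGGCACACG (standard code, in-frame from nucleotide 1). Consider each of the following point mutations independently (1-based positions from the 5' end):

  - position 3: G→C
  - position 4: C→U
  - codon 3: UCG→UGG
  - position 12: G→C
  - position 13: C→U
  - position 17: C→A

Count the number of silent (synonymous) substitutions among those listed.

Codon 1: AUG (Met) → AUC (Ile) — missense.
Codon 2: CAU (His) → UAU (Tyr) — missense.
Codon 3: UCG (Ser) → UGG (Trp) — missense.
Codon 4: UGG (Trp) → UGC (Cys) — missense.
Codon 5: CAC (His) → UAC (Tyr) — missense.
Codon 6: ACG (Thr) → AAG (Lys) — missense.
Synonymous: 0 of 6.

0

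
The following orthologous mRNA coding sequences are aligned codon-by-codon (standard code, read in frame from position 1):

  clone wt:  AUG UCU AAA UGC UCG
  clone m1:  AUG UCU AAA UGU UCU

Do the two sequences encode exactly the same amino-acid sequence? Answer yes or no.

Codon 1: AUG Met / AUG Met — identical.
Codon 2: UCU Ser / UCU Ser — identical.
Codon 3: AAA Lys / AAA Lys — identical.
Codon 4: UGC Cys / UGU Cys — synonymous.
Codon 5: UCG Ser / UCU Ser — synonymous.
Nonsynonymous differences: 0 → same protein.

yes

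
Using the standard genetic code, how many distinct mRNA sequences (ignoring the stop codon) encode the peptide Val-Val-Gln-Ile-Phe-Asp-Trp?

Val: 4 codons.
Val: 4 codons.
Gln: 2 codons.
Ile: 3 codons.
Phe: 2 codons.
Asp: 2 codons.
Trp: 1 codon.
4 × 4 × 2 × 3 × 2 × 2 × 1 = 384.

384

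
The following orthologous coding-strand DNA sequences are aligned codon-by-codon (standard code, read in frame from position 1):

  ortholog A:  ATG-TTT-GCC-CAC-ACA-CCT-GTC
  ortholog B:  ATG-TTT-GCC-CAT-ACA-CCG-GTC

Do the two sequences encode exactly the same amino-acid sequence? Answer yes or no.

yes

Codon 1: ATG Met / ATG Met — identical.
Codon 2: TTT Phe / TTT Phe — identical.
Codon 3: GCC Ala / GCC Ala — identical.
Codon 4: CAC His / CAT His — synonymous.
Codon 5: ACA Thr / ACA Thr — identical.
Codon 6: CCT Pro / CCG Pro — synonymous.
Codon 7: GTC Val / GTC Val — identical.
Nonsynonymous differences: 0 → same protein.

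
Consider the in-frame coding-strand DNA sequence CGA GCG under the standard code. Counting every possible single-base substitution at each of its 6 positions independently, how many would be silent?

Codon 1 (CGA, Arg): 4 synonymous substitutions.
Codon 2 (GCG, Ala): 3 synonymous substitutions.
Total: 4 + 3 = 7.

7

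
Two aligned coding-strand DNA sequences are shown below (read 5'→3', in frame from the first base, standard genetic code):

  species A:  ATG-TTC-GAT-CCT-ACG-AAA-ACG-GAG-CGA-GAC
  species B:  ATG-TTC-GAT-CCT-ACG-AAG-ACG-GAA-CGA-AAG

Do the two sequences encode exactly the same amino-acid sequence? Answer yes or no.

Codon 1: ATG Met / ATG Met — identical.
Codon 2: TTC Phe / TTC Phe — identical.
Codon 3: GAT Asp / GAT Asp — identical.
Codon 4: CCT Pro / CCT Pro — identical.
Codon 5: ACG Thr / ACG Thr — identical.
Codon 6: AAA Lys / AAG Lys — synonymous.
Codon 7: ACG Thr / ACG Thr — identical.
Codon 8: GAG Glu / GAA Glu — synonymous.
Codon 9: CGA Arg / CGA Arg — identical.
Codon 10: GAC Asp / AAG Lys — nonsynonymous.
Nonsynonymous differences: 1 → different protein.

no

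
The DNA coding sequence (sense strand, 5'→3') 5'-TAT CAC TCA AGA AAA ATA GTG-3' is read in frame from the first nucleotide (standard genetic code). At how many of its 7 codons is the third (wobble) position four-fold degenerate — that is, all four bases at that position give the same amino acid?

Codon 1 TAT (Tyr): third position 2-fold.
Codon 2 CAC (His): third position 2-fold.
Codon 3 TCA (Ser): third position 4-fold.
Codon 4 AGA (Arg): third position 2-fold.
Codon 5 AAA (Lys): third position 2-fold.
Codon 6 ATA (Ile): third position 3-fold.
Codon 7 GTG (Val): third position 4-fold.
Four-fold degenerate third positions: 2.

2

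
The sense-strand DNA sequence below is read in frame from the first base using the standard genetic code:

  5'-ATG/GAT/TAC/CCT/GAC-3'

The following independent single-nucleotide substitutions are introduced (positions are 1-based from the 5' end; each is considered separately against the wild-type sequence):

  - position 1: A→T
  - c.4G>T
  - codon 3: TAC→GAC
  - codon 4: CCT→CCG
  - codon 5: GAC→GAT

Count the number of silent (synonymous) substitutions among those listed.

Codon 1: ATG (Met) → TTG (Leu) — missense.
Codon 2: GAT (Asp) → TAT (Tyr) — missense.
Codon 3: TAC (Tyr) → GAC (Asp) — missense.
Codon 4: CCT (Pro) → CCG (Pro) — synonymous.
Codon 5: GAC (Asp) → GAT (Asp) — synonymous.
Synonymous: 2 of 5.

2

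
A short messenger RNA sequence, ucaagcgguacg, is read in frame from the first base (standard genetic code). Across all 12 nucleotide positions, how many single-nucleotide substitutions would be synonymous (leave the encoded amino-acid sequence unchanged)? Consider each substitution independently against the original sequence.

Codon 1 (UCA, Ser): 3 synonymous substitutions.
Codon 2 (AGC, Ser): 1 synonymous substitution.
Codon 3 (GGU, Gly): 3 synonymous substitutions.
Codon 4 (ACG, Thr): 3 synonymous substitutions.
Total: 3 + 1 + 3 + 3 = 10.

10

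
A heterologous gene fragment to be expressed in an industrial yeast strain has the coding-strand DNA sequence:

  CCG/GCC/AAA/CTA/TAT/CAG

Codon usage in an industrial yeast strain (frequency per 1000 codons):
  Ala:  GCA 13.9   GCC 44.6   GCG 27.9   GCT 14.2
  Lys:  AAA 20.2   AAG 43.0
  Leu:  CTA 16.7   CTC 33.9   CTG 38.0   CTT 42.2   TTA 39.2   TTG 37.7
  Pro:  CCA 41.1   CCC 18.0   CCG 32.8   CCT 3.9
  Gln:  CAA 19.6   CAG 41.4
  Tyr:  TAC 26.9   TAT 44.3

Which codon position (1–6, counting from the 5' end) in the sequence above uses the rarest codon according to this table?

4

Codon 1 CCG (Pro): 32.8 per 1000.
Codon 2 GCC (Ala): 44.6 per 1000.
Codon 3 AAA (Lys): 20.2 per 1000.
Codon 4 CTA (Leu): 16.7 per 1000.
Codon 5 TAT (Tyr): 44.3 per 1000.
Codon 6 CAG (Gln): 41.4 per 1000.
Lowest frequency is 16.7 at codon 4.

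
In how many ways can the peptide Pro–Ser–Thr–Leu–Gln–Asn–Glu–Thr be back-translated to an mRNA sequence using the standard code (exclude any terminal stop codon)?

Pro: 4 codons.
Ser: 6 codons.
Thr: 4 codons.
Leu: 6 codons.
Gln: 2 codons.
Asn: 2 codons.
Glu: 2 codons.
Thr: 4 codons.
4 × 6 × 4 × 6 × 2 × 2 × 2 × 4 = 18432.

18432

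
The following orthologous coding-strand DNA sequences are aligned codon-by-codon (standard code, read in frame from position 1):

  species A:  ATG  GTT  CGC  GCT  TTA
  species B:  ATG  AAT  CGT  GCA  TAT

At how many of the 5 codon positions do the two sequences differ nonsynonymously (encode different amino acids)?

Codon 1: ATG Met / ATG Met — identical.
Codon 2: GTT Val / AAT Asn — nonsynonymous.
Codon 3: CGC Arg / CGT Arg — synonymous.
Codon 4: GCT Ala / GCA Ala — synonymous.
Codon 5: TTA Leu / TAT Tyr — nonsynonymous.
Nonsynonymous differences: 2.

2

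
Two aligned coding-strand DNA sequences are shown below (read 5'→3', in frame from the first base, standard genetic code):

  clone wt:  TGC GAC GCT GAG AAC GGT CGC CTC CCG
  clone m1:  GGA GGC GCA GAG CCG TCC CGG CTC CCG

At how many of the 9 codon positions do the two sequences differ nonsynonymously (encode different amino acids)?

4

Codon 1: TGC Cys / GGA Gly — nonsynonymous.
Codon 2: GAC Asp / GGC Gly — nonsynonymous.
Codon 3: GCT Ala / GCA Ala — synonymous.
Codon 4: GAG Glu / GAG Glu — identical.
Codon 5: AAC Asn / CCG Pro — nonsynonymous.
Codon 6: GGT Gly / TCC Ser — nonsynonymous.
Codon 7: CGC Arg / CGG Arg — synonymous.
Codon 8: CTC Leu / CTC Leu — identical.
Codon 9: CCG Pro / CCG Pro — identical.
Nonsynonymous differences: 4.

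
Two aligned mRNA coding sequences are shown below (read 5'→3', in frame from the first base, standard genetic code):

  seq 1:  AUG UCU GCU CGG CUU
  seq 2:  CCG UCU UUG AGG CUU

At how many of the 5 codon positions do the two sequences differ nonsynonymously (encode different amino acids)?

Codon 1: AUG Met / CCG Pro — nonsynonymous.
Codon 2: UCU Ser / UCU Ser — identical.
Codon 3: GCU Ala / UUG Leu — nonsynonymous.
Codon 4: CGG Arg / AGG Arg — synonymous.
Codon 5: CUU Leu / CUU Leu — identical.
Nonsynonymous differences: 2.

2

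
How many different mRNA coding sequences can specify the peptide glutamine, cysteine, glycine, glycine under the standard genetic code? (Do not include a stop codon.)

Gln: 2 codons.
Cys: 2 codons.
Gly: 4 codons.
Gly: 4 codons.
2 × 2 × 4 × 4 = 64.

64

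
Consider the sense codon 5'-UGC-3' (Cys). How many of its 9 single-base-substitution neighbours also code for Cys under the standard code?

Position 1: none → 0 synonymous.
Position 2: none → 0 synonymous.
Position 3: UGU → 1 synonymous.
Total: 0 + 0 + 1 = 1.

1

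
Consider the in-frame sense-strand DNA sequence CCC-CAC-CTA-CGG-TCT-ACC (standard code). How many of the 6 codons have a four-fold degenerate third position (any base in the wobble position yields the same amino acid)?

5

Codon 1 CCC (Pro): third position 4-fold.
Codon 2 CAC (His): third position 2-fold.
Codon 3 CTA (Leu): third position 4-fold.
Codon 4 CGG (Arg): third position 4-fold.
Codon 5 TCT (Ser): third position 4-fold.
Codon 6 ACC (Thr): third position 4-fold.
Four-fold degenerate third positions: 5.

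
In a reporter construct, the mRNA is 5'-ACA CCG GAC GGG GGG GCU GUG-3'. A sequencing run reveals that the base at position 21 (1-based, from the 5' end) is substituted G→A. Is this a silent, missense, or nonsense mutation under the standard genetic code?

Position 21 falls in codon 7: GUG → Val.
After the substitution the codon is GUA → Val.
Both encode Val, so the change is synonymous.

silent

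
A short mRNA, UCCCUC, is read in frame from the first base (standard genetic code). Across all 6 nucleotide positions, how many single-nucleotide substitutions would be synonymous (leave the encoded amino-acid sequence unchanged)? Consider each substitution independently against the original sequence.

Codon 1 (UCC, Ser): 3 synonymous substitutions.
Codon 2 (CUC, Leu): 3 synonymous substitutions.
Total: 3 + 3 = 6.

6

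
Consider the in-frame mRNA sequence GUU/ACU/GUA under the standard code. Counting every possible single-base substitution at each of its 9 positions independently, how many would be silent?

Codon 1 (GUU, Val): 3 synonymous substitutions.
Codon 2 (ACU, Thr): 3 synonymous substitutions.
Codon 3 (GUA, Val): 3 synonymous substitutions.
Total: 3 + 3 + 3 = 9.

9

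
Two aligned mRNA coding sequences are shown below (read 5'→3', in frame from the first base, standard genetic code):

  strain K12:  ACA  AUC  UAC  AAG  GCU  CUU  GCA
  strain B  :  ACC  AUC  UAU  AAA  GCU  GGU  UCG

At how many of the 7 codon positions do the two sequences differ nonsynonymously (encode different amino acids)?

Codon 1: ACA Thr / ACC Thr — synonymous.
Codon 2: AUC Ile / AUC Ile — identical.
Codon 3: UAC Tyr / UAU Tyr — synonymous.
Codon 4: AAG Lys / AAA Lys — synonymous.
Codon 5: GCU Ala / GCU Ala — identical.
Codon 6: CUU Leu / GGU Gly — nonsynonymous.
Codon 7: GCA Ala / UCG Ser — nonsynonymous.
Nonsynonymous differences: 2.

2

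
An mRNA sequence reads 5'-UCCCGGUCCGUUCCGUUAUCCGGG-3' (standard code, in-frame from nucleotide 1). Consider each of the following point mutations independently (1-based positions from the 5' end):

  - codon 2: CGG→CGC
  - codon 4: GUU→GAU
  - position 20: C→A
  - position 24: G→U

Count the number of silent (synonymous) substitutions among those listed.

Codon 2: CGG (Arg) → CGC (Arg) — synonymous.
Codon 4: GUU (Val) → GAU (Asp) — missense.
Codon 7: UCC (Ser) → UAC (Tyr) — missense.
Codon 8: GGG (Gly) → GGU (Gly) — synonymous.
Synonymous: 2 of 4.

2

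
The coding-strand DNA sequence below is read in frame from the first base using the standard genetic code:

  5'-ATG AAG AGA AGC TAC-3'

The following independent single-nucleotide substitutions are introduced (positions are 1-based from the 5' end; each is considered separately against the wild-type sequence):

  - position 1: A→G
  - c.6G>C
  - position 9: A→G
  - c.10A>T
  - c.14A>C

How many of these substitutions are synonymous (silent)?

Codon 1: ATG (Met) → GTG (Val) — missense.
Codon 2: AAG (Lys) → AAC (Asn) — missense.
Codon 3: AGA (Arg) → AGG (Arg) — synonymous.
Codon 4: AGC (Ser) → TGC (Cys) — missense.
Codon 5: TAC (Tyr) → TCC (Ser) — missense.
Synonymous: 1 of 5.

1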